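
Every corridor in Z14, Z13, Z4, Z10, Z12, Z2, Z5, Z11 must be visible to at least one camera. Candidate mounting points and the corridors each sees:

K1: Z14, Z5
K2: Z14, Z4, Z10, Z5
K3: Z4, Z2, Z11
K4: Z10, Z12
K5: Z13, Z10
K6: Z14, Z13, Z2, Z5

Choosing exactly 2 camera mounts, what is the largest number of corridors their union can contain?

6

Choosing K2, K3 covers {Z14, Z4, Z10, Z2, Z5, Z11} — 6 corridors.
No choice of 2 camera mounts does better; here Z13, Z12 are left uncovered.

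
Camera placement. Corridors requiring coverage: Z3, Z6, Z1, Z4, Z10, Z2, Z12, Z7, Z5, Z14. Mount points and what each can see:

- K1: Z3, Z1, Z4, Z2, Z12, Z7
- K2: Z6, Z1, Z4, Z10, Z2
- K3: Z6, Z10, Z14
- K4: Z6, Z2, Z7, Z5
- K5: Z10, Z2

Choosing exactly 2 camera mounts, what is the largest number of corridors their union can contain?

9

Choosing K1, K3 covers {Z3, Z6, Z1, Z4, Z10, Z2, Z12, Z7, Z14} — 9 corridors.
No choice of 2 camera mounts does better; here Z5 is left uncovered.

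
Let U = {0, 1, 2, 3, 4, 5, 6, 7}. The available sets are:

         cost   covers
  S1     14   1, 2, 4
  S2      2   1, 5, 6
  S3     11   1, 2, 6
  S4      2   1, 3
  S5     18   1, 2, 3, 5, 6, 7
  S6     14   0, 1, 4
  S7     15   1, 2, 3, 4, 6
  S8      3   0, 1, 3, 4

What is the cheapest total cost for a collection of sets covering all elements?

21

S5, S8 cover every element at cost 18 + 3 = 21.
Any cover uses at least 2 sets; among all covering selections none totals below 21.
Greedy by coverage-per-cost would pick S2, S8, S5 for 23 — worse than the optimum 21.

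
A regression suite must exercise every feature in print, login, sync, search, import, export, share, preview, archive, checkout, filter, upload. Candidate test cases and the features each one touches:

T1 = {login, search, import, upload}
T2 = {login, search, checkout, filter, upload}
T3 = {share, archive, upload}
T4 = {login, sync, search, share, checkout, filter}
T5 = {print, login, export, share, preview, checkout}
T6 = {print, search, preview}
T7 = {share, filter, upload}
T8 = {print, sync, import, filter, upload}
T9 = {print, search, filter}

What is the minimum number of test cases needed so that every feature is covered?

T1, T3, T4, T5 together cover {print, login, sync, search, import, export, share, preview, archive, checkout, filter, upload} — every feature.
No 3 of the 9 test cases cover everything (all 84 triples fall short), so 4 is minimum.

4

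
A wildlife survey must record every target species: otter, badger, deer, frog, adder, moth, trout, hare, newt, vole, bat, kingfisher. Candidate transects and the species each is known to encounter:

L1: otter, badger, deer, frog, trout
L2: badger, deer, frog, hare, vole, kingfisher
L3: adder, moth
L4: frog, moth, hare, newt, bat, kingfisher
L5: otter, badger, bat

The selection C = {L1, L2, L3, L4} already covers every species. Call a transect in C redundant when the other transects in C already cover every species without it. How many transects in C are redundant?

Drop L1: otter, trout uncovered — not redundant.
Drop L2: vole uncovered — not redundant.
Drop L3: adder uncovered — not redundant.
Drop L4: newt, bat uncovered — not redundant.
None of the transects in C is redundant.

0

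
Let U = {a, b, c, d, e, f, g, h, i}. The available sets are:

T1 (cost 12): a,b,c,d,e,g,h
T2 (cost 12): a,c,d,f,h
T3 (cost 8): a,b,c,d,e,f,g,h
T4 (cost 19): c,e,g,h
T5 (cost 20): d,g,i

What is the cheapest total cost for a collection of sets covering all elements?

T3, T5 cover every element at cost 8 + 20 = 28.
Any cover uses at least 2 sets; among all covering selections none totals below 28.

28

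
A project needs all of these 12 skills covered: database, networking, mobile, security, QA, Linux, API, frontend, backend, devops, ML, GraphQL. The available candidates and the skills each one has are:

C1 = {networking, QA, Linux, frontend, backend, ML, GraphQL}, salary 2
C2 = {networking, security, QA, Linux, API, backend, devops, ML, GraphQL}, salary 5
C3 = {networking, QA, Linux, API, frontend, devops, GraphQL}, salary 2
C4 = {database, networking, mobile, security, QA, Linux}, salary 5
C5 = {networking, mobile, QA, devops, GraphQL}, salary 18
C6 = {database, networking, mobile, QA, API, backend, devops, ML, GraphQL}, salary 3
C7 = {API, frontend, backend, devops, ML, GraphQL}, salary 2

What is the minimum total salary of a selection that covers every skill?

7

C4, C7 cover every skill at salary 5 + 2 = 7.
Any cover uses at least 2 candidates; among all covering selections none totals below 7.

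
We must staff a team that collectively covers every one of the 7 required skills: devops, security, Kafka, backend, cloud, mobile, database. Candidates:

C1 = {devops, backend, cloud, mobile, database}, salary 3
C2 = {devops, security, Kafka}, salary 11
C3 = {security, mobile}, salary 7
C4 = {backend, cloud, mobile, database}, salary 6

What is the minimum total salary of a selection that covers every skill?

C1, C2 cover every skill at salary 3 + 11 = 14.
Any cover uses at least 2 candidates; among all covering selections none totals below 14.

14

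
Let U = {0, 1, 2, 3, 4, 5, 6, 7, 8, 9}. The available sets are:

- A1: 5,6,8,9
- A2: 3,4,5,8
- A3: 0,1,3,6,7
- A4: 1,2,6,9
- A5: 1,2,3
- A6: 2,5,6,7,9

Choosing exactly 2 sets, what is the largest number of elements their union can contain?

8

Choosing A1, A3 covers {0, 1, 3, 5, 6, 7, 8, 9} — 8 elements.
No choice of 2 sets does better; here 2, 4 are left uncovered.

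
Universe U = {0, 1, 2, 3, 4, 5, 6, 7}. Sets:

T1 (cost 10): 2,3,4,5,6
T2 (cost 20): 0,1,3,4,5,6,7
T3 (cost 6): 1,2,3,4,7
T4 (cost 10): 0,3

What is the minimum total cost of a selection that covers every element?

26

T2, T3 cover every element at cost 20 + 6 = 26.
Any cover uses at least 2 sets; among all covering selections none totals below 26.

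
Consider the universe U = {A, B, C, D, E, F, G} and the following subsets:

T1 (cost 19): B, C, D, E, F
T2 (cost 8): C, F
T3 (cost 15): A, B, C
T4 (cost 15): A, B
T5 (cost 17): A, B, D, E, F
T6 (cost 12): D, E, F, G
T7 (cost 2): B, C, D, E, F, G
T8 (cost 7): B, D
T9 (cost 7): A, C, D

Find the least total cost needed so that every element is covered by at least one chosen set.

T7, T9 cover every element at cost 2 + 7 = 9.
Any cover uses at least 2 sets; among all covering selections none totals below 9.

9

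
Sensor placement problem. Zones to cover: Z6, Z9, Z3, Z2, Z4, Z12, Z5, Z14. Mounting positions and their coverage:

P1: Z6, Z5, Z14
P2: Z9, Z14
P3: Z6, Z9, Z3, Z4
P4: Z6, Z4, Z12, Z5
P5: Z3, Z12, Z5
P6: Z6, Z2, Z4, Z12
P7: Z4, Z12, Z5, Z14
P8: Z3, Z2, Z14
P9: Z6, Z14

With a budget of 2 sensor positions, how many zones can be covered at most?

Choosing P3, P7 covers {Z6, Z9, Z3, Z4, Z12, Z5, Z14} — 7 zones.
No choice of 2 sensor positions does better; here Z2 is left uncovered.

7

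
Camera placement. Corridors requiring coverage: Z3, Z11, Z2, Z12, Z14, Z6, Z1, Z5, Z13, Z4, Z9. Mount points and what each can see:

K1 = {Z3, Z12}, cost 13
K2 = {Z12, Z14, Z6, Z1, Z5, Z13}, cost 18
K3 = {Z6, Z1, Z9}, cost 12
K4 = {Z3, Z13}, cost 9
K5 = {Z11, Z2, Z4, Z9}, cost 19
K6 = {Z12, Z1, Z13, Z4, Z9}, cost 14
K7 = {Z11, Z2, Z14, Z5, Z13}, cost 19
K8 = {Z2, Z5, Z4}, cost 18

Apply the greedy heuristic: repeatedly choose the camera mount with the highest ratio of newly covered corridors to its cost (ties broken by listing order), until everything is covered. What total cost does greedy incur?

54

Pick 1: K6 adds 5 new (Z12, Z1, Z13, Z4, Z9) at cost 14 (ratio 5/14).
Pick 2: K7 adds 4 new (Z11, Z2, Z14, Z5) at cost 19 (ratio 4/19).
Pick 3: K4 adds 1 new (Z3) at cost 9 (ratio 1/9).
Pick 4: K3 adds 1 new (Z6) at cost 12 (ratio 1/12).
Greedy total cost: 14 + 19 + 9 + 12 = 54. (The true optimum is 46, so greedy overshoots here.)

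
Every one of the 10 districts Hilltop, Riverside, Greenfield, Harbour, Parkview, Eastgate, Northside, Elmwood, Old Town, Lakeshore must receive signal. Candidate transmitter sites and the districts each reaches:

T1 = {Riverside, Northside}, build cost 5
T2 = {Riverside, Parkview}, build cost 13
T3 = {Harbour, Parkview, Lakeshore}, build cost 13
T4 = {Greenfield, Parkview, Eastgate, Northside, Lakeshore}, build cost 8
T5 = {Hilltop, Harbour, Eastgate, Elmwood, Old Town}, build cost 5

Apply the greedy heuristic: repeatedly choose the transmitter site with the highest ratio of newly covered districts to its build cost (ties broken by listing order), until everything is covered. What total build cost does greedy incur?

18

Pick 1: T5 adds 5 new (Hilltop, Harbour, Eastgate, Elmwood, Old Town) at build cost 5 (ratio 5/5).
Pick 2: T4 adds 4 new (Greenfield, Parkview, Northside, Lakeshore) at build cost 8 (ratio 4/8).
Pick 3: T1 adds 1 new (Riverside) at build cost 5 (ratio 1/5).
Greedy total build cost: 5 + 8 + 5 = 18.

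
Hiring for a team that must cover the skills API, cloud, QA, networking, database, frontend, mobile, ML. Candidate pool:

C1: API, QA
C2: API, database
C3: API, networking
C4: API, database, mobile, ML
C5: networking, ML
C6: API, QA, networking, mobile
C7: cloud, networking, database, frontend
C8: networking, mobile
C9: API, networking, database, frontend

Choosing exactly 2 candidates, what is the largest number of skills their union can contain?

Choosing C4, C7 covers {API, cloud, networking, database, frontend, mobile, ML} — 7 skills.
No choice of 2 candidates does better; here QA is left uncovered.

7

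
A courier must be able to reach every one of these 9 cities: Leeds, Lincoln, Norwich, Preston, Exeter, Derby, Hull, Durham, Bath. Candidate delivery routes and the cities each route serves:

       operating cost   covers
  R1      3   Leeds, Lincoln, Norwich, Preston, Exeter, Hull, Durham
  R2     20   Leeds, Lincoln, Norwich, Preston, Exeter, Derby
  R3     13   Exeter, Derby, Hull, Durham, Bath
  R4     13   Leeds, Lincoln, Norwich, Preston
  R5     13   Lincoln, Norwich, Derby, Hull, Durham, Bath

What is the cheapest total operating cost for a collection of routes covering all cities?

16

R1, R3 cover every city at operating cost 3 + 13 = 16.
Any cover uses at least 2 routes; among all covering selections none totals below 16.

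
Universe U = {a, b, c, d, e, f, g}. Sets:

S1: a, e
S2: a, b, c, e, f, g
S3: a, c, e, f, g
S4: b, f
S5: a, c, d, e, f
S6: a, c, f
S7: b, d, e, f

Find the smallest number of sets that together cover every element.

S2, S5 together cover {a, b, c, d, e, f, g} — every element.
No single set contains all 7 elements, so 2 is optimal.

2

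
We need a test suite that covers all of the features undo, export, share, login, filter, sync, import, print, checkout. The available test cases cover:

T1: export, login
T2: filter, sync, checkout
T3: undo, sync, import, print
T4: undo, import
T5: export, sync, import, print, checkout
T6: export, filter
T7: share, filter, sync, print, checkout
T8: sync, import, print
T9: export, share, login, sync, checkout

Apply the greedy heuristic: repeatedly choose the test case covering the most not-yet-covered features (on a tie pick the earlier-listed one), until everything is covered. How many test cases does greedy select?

4

Pick 1: T5 covers 5 new features (export, sync, import, print, checkout).
Pick 2: T7 covers 2 new features (share, filter).
Pick 3: T1 covers 1 new features (login).
Pick 4: T3 covers 1 new features (undo).
Greedy uses 4 test cases. (The true minimum is 3.)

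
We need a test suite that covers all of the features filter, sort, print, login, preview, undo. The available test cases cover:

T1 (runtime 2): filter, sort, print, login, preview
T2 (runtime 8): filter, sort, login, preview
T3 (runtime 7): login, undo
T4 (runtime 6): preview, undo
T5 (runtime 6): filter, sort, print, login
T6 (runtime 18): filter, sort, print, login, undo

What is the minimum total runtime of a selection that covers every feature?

8

T1, T4 cover every feature at runtime 2 + 6 = 8.
Any cover uses at least 2 test cases; among all covering selections none totals below 8.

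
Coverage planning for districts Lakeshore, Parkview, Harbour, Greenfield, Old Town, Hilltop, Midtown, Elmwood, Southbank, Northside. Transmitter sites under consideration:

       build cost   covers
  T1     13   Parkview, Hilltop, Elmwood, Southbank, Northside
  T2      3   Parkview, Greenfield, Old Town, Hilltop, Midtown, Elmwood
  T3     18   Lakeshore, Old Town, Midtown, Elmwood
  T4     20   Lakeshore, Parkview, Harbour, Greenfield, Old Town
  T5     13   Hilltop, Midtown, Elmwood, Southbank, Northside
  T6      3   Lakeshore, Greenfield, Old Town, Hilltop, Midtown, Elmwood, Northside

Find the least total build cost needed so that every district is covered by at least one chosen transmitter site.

T4, T5 cover every district at build cost 20 + 13 = 33.
Any cover uses at least 2 transmitter sites; among all covering selections none totals below 33.
Greedy by coverage-per-build cost would pick T6, T2, T1, T4 for 39 — worse than the optimum 33.

33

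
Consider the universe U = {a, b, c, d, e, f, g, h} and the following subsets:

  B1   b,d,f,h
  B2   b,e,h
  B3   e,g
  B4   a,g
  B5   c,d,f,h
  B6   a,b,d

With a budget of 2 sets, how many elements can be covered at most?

6

Choosing B1, B3 covers {b, d, e, f, g, h} — 6 elements.
No choice of 2 sets does better; here a, c are left uncovered.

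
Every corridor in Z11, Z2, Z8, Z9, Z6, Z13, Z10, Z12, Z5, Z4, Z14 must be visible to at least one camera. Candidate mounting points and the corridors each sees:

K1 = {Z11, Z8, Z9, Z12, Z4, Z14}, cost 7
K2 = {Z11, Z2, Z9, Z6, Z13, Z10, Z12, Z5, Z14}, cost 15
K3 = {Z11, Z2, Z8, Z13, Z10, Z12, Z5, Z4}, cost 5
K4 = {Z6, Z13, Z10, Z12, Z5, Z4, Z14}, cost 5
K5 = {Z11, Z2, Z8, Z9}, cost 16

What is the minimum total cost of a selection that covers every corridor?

17

K1, K3, K4 cover every corridor at cost 7 + 5 + 5 = 17.
Any cover uses at least 2 camera mounts; among all covering selections none totals below 17.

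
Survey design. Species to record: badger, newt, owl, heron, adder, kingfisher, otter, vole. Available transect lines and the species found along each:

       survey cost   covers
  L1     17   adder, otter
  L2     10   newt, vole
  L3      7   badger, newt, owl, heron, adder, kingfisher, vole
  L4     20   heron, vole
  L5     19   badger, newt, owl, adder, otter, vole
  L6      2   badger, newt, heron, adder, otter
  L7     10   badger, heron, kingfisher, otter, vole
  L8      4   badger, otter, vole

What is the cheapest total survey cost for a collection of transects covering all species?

L3, L6 cover every species at survey cost 7 + 2 = 9.
Any cover uses at least 2 transects; among all covering selections none totals below 9.

9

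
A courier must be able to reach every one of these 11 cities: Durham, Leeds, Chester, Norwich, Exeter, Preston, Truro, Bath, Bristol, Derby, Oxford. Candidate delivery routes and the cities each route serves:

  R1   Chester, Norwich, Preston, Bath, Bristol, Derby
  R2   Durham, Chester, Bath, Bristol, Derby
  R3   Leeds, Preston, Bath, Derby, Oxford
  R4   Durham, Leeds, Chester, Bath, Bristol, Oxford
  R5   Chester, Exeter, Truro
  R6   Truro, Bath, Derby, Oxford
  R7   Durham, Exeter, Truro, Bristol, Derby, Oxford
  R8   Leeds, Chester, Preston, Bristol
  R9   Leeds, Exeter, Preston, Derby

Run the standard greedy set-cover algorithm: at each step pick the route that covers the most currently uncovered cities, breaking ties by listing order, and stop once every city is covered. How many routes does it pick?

3

Pick 1: R1 covers 6 new cities (Chester, Norwich, Preston, Bath, Bristol, Derby).
Pick 2: R7 covers 4 new cities (Durham, Exeter, Truro, Oxford).
Pick 3: R3 covers 1 new cities (Leeds).
Greedy uses 3 routes.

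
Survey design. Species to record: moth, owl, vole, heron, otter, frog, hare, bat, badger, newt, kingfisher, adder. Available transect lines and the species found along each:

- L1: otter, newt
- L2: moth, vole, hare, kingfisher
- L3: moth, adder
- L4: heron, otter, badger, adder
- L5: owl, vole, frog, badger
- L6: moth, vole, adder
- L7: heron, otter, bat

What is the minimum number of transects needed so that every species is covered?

L1, L2, L3, L5, L7 together cover {moth, owl, vole, heron, otter, frog, hare, bat, badger, newt, kingfisher, adder} — every species.
No 4 of the 7 transects cover everything (all 35 size-4 selections fall short), so 5 is minimum.

5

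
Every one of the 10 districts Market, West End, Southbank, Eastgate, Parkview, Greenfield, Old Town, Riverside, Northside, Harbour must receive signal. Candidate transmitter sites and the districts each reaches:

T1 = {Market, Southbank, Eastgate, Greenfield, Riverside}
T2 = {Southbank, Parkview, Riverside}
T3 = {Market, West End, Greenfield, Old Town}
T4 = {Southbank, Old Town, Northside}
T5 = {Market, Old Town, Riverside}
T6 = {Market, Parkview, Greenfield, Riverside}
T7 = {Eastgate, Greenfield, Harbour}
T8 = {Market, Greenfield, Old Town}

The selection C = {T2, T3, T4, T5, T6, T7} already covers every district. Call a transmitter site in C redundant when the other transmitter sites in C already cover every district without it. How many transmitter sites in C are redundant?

3

Drop T2: the rest still cover every district — redundant.
Drop T3: West End uncovered — not redundant.
Drop T4: Northside uncovered — not redundant.
Drop T5: the rest still cover every district — redundant.
Drop T6: the rest still cover every district — redundant.
Drop T7: Eastgate, Harbour uncovered — not redundant.
3 redundant: T2, T5, T6.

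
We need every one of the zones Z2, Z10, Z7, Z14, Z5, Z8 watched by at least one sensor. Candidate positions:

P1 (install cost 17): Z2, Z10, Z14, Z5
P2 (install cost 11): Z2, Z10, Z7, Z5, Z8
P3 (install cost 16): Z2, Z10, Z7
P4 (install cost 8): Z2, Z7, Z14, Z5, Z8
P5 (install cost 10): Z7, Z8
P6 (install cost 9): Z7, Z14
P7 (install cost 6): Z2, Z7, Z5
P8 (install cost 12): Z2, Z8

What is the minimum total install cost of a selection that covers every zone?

19

P2, P4 cover every zone at install cost 11 + 8 = 19.
Any cover uses at least 2 sensor positions; among all covering selections none totals below 19.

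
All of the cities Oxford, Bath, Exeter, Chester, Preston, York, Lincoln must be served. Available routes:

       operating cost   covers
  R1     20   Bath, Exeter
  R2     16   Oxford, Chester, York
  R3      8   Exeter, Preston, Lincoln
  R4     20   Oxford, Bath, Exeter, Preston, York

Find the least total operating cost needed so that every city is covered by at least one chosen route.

R1, R2, R3 cover every city at operating cost 20 + 16 + 8 = 44.
Any cover uses at least 3 routes; among all covering selections none totals below 44.

44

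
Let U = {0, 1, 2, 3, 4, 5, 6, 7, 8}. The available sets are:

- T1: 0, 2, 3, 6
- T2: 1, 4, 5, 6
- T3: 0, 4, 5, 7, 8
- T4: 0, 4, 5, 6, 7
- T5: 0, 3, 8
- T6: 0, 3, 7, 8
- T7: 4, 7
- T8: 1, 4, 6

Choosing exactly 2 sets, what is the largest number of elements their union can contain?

8

Choosing T1, T3 covers {0, 2, 3, 4, 5, 6, 7, 8} — 8 elements.
No choice of 2 sets does better; here 1 is left uncovered.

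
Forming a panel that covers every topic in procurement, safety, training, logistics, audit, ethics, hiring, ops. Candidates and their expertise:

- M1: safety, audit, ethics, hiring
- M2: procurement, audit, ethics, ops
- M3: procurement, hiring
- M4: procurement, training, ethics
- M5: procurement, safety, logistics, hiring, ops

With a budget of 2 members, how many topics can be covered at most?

Choosing M1, M5 covers {procurement, safety, logistics, audit, ethics, hiring, ops} — 7 topics.
No choice of 2 members does better; here training is left uncovered.

7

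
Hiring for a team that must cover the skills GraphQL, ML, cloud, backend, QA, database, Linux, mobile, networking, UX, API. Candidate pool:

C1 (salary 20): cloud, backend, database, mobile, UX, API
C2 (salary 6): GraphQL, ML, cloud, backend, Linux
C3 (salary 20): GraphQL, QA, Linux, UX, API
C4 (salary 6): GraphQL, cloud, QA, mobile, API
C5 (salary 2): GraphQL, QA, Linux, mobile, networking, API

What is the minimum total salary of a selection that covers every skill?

C1, C2, C5 cover every skill at salary 20 + 6 + 2 = 28.
Any cover uses at least 3 candidates; among all covering selections none totals below 28.

28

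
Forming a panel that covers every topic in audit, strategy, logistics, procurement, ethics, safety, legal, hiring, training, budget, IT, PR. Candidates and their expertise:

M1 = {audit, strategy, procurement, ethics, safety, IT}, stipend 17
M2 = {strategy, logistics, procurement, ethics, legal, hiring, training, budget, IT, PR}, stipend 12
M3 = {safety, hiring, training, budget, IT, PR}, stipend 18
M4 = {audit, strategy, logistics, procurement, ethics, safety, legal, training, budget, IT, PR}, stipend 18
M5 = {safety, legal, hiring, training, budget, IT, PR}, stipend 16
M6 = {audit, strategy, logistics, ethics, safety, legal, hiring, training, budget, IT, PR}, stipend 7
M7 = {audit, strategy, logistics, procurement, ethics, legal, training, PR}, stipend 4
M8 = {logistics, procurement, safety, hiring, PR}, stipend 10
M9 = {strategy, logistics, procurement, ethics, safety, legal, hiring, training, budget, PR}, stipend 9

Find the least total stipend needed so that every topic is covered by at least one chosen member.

M6, M7 cover every topic at stipend 7 + 4 = 11.
Any cover uses at least 2 members; among all covering selections none totals below 11.

11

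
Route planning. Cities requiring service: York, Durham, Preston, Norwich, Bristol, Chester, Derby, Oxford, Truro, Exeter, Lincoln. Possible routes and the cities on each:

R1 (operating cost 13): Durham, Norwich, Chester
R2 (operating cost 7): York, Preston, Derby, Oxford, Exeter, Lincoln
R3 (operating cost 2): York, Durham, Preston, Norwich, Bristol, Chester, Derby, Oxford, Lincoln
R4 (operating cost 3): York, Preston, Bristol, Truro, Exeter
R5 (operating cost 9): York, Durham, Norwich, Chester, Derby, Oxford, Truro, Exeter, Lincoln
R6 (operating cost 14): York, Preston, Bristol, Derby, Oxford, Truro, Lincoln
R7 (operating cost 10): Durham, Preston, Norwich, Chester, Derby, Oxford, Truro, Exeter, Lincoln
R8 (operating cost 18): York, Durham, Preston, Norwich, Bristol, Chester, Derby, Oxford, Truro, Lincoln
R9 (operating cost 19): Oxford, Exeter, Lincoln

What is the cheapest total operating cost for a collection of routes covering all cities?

5

R3, R4 cover every city at operating cost 2 + 3 = 5.
Any cover uses at least 2 routes; among all covering selections none totals below 5.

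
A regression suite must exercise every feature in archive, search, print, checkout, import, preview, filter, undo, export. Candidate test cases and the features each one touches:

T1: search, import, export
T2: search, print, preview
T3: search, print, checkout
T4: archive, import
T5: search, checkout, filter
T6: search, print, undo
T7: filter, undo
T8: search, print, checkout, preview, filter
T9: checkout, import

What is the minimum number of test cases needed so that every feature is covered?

T1, T4, T6, T8 together cover {archive, search, print, checkout, import, preview, filter, undo, export} — every feature.
No 3 of the 9 test cases cover everything (all 84 triples fall short), so 4 is minimum.

4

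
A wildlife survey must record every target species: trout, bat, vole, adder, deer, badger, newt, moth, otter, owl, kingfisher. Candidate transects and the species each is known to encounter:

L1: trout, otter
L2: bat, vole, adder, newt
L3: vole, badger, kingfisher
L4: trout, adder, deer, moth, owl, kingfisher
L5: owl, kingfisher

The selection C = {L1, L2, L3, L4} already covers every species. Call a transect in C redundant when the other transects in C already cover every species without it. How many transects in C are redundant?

Drop L1: otter uncovered — not redundant.
Drop L2: bat, newt uncovered — not redundant.
Drop L3: badger uncovered — not redundant.
Drop L4: deer, moth, owl uncovered — not redundant.
None of the transects in C is redundant.

0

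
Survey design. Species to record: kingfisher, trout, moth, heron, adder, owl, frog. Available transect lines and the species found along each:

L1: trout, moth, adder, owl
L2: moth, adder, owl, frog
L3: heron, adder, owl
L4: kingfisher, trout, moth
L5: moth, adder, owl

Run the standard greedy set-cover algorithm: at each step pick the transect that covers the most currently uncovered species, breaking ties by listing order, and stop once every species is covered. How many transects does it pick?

Pick 1: L1 covers 4 new species (trout, moth, adder, owl).
Pick 2: L2 covers 1 new species (frog).
Pick 3: L3 covers 1 new species (heron).
Pick 4: L4 covers 1 new species (kingfisher).
Greedy uses 4 transects. (The true minimum is 3.)

4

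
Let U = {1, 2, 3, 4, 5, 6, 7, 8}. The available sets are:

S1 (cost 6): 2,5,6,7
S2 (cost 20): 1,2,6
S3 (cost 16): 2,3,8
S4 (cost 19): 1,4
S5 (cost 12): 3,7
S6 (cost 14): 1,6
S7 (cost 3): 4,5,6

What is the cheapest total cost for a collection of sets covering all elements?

39

S1, S3, S6, S7 cover every element at cost 6 + 16 + 14 + 3 = 39.
Any cover uses at least 3 sets; among all covering selections none totals below 39.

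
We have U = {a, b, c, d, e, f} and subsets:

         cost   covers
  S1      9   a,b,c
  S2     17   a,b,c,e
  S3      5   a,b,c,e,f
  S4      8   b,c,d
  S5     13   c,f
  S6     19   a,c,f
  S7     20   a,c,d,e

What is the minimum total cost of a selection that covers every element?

S3, S4 cover every element at cost 5 + 8 = 13.
Any cover uses at least 2 sets; among all covering selections none totals below 13.

13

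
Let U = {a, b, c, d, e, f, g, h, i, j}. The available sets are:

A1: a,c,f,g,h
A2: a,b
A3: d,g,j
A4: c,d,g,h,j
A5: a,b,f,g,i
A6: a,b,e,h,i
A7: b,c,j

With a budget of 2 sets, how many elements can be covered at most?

9

Choosing A4, A5 covers {a, b, c, d, f, g, h, i, j} — 9 elements.
No choice of 2 sets does better; here e is left uncovered.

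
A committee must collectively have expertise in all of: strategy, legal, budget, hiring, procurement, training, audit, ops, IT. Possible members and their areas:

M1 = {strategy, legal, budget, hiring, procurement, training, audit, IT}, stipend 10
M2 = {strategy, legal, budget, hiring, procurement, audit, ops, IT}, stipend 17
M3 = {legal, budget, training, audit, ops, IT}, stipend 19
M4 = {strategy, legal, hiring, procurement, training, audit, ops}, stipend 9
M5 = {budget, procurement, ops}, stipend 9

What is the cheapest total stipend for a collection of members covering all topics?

M1, M4 cover every topic at stipend 10 + 9 = 19.
Any cover uses at least 2 members; among all covering selections none totals below 19.

19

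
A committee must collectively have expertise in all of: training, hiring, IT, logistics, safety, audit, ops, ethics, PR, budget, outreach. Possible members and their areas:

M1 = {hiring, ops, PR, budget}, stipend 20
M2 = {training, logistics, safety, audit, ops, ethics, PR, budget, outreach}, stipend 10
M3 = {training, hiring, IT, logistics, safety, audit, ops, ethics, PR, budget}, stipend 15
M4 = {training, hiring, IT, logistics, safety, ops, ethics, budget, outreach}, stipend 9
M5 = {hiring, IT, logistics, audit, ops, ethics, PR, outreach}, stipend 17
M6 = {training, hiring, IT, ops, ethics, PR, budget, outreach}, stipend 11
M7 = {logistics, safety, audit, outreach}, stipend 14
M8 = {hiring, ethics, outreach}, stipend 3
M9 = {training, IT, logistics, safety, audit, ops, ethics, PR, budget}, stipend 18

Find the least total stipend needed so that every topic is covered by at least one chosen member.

18

M3, M8 cover every topic at stipend 15 + 3 = 18.
Any cover uses at least 2 members; among all covering selections none totals below 18.
Greedy by coverage-per-stipend would pick M4, M2 for 19 — worse than the optimum 18.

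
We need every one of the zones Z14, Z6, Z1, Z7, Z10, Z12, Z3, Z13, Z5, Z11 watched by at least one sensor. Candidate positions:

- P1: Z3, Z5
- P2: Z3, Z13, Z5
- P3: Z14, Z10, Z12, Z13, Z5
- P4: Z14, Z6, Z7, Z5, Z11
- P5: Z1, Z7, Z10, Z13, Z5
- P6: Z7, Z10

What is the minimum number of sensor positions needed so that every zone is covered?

4

P1, P3, P4, P5 together cover {Z14, Z6, Z1, Z7, Z10, Z12, Z3, Z13, Z5, Z11} — every zone.
No 3 of the 6 sensor positions cover everything (all 20 triples fall short), so 4 is minimum.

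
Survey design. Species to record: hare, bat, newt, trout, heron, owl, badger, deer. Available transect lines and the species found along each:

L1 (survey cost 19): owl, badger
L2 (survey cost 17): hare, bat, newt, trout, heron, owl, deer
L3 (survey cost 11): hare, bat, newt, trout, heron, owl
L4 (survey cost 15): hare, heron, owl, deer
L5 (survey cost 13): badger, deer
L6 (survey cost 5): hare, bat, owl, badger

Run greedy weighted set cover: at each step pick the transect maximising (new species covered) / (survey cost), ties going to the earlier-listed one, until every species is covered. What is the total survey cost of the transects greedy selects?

29

Pick 1: L6 adds 4 new (hare, bat, owl, badger) at survey cost 5 (ratio 4/5).
Pick 2: L3 adds 3 new (newt, trout, heron) at survey cost 11 (ratio 3/11).
Pick 3: L5 adds 1 new (deer) at survey cost 13 (ratio 1/13).
Greedy total survey cost: 5 + 11 + 13 = 29. (The true optimum is 22, so greedy overshoots here.)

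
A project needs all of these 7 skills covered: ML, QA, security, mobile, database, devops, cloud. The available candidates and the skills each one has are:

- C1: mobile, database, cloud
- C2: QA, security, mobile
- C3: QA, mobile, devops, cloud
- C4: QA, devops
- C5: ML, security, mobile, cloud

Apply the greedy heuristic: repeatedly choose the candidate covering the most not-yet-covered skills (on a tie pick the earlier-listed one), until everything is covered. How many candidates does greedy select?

3

Pick 1: C3 covers 4 new skills (QA, mobile, devops, cloud).
Pick 2: C5 covers 2 new skills (ML, security).
Pick 3: C1 covers 1 new skills (database).
Greedy uses 3 candidates.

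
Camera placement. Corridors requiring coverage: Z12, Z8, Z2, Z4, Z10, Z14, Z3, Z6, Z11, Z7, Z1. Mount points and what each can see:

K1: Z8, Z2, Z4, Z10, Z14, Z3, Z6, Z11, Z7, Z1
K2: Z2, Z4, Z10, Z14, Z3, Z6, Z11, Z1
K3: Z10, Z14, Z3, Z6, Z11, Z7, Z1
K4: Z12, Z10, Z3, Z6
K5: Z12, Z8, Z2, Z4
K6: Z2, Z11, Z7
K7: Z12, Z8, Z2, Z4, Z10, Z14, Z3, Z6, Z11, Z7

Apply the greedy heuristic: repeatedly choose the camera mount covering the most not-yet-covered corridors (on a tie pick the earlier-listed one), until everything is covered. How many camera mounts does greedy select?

Pick 1: K1 covers 10 new corridors (Z8, Z2, Z4, Z10, Z14, Z3, Z6, Z11, Z7, Z1).
Pick 2: K4 covers 1 new corridors (Z12).
Greedy uses 2 camera mounts.

2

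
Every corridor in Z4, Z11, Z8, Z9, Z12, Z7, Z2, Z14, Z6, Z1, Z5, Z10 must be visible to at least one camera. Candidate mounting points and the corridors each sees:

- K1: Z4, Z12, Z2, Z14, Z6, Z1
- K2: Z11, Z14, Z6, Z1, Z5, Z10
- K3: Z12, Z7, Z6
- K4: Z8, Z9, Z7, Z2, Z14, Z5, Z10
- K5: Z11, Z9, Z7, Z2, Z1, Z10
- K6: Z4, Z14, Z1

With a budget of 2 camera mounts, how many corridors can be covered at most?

Choosing K1, K4 covers {Z4, Z8, Z9, Z12, Z7, Z2, Z14, Z6, Z1, Z5, Z10} — 11 corridors.
No choice of 2 camera mounts does better; here Z11 is left uncovered.

11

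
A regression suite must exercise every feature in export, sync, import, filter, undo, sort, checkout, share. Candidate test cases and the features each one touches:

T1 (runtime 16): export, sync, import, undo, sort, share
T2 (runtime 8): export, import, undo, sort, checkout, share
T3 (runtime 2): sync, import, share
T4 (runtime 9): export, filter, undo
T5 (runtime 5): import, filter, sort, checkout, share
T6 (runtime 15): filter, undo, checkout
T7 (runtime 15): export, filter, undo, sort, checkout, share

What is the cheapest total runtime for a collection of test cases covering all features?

15

T2, T3, T5 cover every feature at runtime 8 + 2 + 5 = 15.
Any cover uses at least 2 test cases; among all covering selections none totals below 15.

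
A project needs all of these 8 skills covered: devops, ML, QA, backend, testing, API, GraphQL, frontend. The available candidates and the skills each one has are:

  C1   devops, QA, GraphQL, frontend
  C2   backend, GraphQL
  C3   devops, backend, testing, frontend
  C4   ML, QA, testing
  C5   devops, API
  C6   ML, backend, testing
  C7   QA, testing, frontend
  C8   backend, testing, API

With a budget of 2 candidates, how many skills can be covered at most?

7

Choosing C1, C6 covers {devops, ML, QA, backend, testing, GraphQL, frontend} — 7 skills.
No choice of 2 candidates does better; here API is left uncovered.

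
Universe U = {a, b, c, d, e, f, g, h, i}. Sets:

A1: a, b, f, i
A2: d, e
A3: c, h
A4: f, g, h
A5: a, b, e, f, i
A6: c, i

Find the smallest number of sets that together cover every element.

4

A1, A2, A3, A4 together cover {a, b, c, d, e, f, g, h, i} — every element.
No 3 of the 6 sets cover everything (all 20 triples fall short), so 4 is minimum.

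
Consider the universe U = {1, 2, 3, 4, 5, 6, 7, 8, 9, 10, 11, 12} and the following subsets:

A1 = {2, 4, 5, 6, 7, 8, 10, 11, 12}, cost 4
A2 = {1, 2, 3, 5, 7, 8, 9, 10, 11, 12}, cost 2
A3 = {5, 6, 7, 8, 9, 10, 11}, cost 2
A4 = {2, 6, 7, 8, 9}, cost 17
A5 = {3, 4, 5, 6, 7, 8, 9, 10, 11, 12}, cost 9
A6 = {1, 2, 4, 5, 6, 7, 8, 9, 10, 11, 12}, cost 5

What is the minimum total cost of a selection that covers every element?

A1, A2 cover every element at cost 4 + 2 = 6.
Any cover uses at least 2 sets; among all covering selections none totals below 6.

6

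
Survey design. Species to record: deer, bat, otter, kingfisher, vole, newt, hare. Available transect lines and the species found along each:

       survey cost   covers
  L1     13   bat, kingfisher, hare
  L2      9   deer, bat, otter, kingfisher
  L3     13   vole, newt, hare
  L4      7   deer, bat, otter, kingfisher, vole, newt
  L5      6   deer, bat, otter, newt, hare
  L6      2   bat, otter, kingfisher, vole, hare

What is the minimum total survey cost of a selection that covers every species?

L5, L6 cover every species at survey cost 6 + 2 = 8.
Any cover uses at least 2 transects; among all covering selections none totals below 8.

8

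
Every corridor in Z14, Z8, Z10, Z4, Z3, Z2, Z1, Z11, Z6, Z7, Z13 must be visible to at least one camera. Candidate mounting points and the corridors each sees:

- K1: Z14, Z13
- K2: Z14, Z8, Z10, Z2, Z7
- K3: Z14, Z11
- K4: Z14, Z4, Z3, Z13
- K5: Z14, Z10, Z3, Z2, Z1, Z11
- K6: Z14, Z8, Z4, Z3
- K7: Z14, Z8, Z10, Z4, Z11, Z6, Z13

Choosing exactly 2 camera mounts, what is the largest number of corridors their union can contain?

Choosing K5, K7 covers {Z14, Z8, Z10, Z4, Z3, Z2, Z1, Z11, Z6, Z13} — 10 corridors.
No choice of 2 camera mounts does better; here Z7 is left uncovered.

10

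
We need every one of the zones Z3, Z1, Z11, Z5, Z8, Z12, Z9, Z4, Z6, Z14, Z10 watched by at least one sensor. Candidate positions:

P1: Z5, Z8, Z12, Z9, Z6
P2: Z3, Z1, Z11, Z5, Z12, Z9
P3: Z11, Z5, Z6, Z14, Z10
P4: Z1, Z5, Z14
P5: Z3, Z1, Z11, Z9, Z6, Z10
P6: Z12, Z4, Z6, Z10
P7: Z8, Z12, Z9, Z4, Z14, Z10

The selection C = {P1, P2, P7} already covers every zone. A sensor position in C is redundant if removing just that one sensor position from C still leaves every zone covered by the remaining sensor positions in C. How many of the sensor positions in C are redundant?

0

Drop P1: Z6 uncovered — not redundant.
Drop P2: Z3, Z1, Z11 uncovered — not redundant.
Drop P7: Z4, Z14, Z10 uncovered — not redundant.
None of the sensor positions in C is redundant.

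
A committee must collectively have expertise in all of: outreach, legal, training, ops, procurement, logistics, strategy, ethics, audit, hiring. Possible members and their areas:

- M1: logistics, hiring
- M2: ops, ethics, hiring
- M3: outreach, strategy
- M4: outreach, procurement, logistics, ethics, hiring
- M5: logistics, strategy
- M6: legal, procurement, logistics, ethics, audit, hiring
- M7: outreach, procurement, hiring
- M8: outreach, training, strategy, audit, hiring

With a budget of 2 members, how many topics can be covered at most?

Choosing M6, M8 covers {outreach, legal, training, procurement, logistics, strategy, ethics, audit, hiring} — 9 topics.
No choice of 2 members does better; here ops is left uncovered.

9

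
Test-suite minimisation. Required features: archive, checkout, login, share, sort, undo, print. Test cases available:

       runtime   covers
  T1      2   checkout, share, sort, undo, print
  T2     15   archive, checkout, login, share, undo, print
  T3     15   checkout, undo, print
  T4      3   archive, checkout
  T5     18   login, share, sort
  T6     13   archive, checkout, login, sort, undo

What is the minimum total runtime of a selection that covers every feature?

15

T1, T6 cover every feature at runtime 2 + 13 = 15.
Any cover uses at least 2 test cases; among all covering selections none totals below 15.
Greedy by coverage-per-runtime would pick T1, T4, T6 for 18 — worse than the optimum 15.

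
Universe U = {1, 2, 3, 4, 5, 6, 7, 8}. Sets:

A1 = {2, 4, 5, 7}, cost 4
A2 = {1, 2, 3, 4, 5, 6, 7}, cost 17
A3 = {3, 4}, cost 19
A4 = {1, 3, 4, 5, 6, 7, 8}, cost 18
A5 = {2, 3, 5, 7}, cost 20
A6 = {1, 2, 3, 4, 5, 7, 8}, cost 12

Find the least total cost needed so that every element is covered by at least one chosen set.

22

A1, A4 cover every element at cost 4 + 18 = 22.
Any cover uses at least 2 sets; among all covering selections none totals below 22.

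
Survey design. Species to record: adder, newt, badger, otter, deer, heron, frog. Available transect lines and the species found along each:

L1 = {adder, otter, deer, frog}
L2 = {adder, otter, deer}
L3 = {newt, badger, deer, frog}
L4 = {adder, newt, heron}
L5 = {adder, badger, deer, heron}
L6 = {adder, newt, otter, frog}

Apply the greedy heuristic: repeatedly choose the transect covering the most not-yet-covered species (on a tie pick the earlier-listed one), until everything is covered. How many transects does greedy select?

Pick 1: L1 covers 4 new species (adder, otter, deer, frog).
Pick 2: L3 covers 2 new species (newt, badger).
Pick 3: L4 covers 1 new species (heron).
Greedy uses 3 transects. (The true minimum is 2.)

3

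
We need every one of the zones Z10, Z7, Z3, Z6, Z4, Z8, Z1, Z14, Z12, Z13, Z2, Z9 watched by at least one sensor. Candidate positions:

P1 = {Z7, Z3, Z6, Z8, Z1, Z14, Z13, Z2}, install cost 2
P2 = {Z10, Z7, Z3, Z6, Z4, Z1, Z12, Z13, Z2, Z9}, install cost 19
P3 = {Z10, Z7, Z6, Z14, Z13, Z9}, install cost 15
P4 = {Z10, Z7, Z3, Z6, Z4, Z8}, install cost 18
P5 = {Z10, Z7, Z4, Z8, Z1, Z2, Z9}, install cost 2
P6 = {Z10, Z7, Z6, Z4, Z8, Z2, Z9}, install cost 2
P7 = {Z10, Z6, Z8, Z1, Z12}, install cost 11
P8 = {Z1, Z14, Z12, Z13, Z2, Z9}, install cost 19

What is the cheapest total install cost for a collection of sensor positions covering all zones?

15

P1, P5, P7 cover every zone at install cost 2 + 2 + 11 = 15.
Any cover uses at least 2 sensor positions; among all covering selections none totals below 15.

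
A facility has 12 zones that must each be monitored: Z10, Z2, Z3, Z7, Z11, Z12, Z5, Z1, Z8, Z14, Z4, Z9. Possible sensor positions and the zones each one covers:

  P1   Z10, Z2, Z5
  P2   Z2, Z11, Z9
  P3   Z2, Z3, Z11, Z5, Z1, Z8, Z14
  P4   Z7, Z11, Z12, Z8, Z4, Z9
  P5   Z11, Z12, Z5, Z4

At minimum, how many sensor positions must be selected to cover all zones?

P1, P3, P4 together cover {Z10, Z2, Z3, Z7, Z11, Z12, Z5, Z1, Z8, Z14, Z4, Z9} — every zone.
No 2 of the 5 sensor positions cover everything (all 10 pairs fall short), so 3 is minimum.

3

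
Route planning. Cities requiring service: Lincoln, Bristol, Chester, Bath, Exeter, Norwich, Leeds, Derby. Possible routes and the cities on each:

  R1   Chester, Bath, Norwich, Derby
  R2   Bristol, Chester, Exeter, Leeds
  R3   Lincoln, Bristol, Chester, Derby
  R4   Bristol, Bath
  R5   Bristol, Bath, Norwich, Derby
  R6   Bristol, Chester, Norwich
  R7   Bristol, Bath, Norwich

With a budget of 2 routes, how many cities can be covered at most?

7

Choosing R1, R2 covers {Bristol, Chester, Bath, Exeter, Norwich, Leeds, Derby} — 7 cities.
No choice of 2 routes does better; here Lincoln is left uncovered.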